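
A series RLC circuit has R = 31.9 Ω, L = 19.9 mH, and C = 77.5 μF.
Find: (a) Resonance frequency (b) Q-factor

Step 1 — Resonance condition Im(Z)=0 gives ω₀ = 1/√(LC).
Step 2 — ω₀ = 1/√(0.0199·7.75e-05) = 805.2 rad/s.
Step 3 — f₀ = ω₀/(2π) = 128.2 Hz.
Step 4 — Series Q: Q = ω₀L/R = 805.2·0.0199/31.9 = 0.5023.

(a) f₀ = 128.2 Hz  (b) Q = 0.5023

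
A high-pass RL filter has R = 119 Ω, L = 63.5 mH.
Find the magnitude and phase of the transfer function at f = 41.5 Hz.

Step 1 — Angular frequency: ω = 2π·41.5 = 260.8 rad/s.
Step 2 — Transfer function: H(jω) = jωL/(R + jωL).
Step 3 — Numerator jωL = j·16.56; denominator R + jωL = 119 + j16.56.
Step 4 — H = 0.01899 + j0.1365.
Step 5 — Magnitude: |H| = 0.1378 (-17.2 dB); phase: φ = 82.1°.

|H| = 0.1378 (-17.2 dB), φ = 82.1°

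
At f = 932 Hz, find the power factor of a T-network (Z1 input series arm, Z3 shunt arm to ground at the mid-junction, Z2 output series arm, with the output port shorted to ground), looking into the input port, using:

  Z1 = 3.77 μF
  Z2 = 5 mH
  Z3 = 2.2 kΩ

Step 1 — Angular frequency: ω = 2π·f = 2π·932 = 5856 rad/s.
Step 2 — Component impedances:
  Z1: Z = 1/(jωC) = -j/(ω·C) = 0 - j45.3 Ω
  Z2: Z = jωL = j·5856·0.005 = 0 + j29.28 Ω
  Z3: Z = R = 2200 Ω
Step 3 — With the output port shorted to ground, the output series arm Z2 runs from the junction to ground; the shunt arm Z3 also runs from the junction to ground. They appear in parallel: Z3 || Z2 = 0.3896 + j29.27 Ω.
Step 4 — Series with input arm Z1: Z_in = Z1 + (Z3 || Z2) = 0.3896 - j16.02 Ω = 16.03∠-88.6° Ω.
Step 5 — Power factor: PF = cos(φ) = Re(Z)/|Z| = 0.38961/16.027 = 0.02431.
Step 6 — Type: Im(Z) = -16.02 ⇒ leading (phase φ = -88.6°).

PF = 0.02431 (leading, φ = -88.6°)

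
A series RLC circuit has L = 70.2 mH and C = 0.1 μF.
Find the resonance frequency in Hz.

Step 1 — Resonance condition Im(Z)=0 gives ω₀ = 1/√(LC).
Step 2 — ω₀ = 1/√(0.0702·1e-07) = 1.194e+04 rad/s.
Step 3 — f₀ = ω₀/(2π) = 1900 Hz.

f₀ = 1900 Hz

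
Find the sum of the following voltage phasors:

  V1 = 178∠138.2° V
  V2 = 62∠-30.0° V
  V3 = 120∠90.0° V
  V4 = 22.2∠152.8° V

Step 1 — Convert each phasor to rectangular form:
  V1 = 178·(cos(138.2°) + j·sin(138.2°)) = -132.7 + j118.6 V
  V2 = 62·(cos(-30.0°) + j·sin(-30.0°)) = 53.69 - j31 V
  V3 = 120·(cos(90.0°) + j·sin(90.0°)) = 0 + j120 V
  V4 = 22.2·(cos(152.8°) + j·sin(152.8°)) = -19.75 + j10.15 V
Step 2 — Sum components: V_total = -98.75 + j217.8 V.
Step 3 — Convert to polar: |V_total| = 239.1 V, ∠V_total = 114.4°.

V_total = 239.1∠114.4° V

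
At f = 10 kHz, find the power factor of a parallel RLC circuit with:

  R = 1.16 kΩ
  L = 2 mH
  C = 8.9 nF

Step 1 — Angular frequency: ω = 2π·f = 2π·1e+04 = 6.283e+04 rad/s.
Step 2 — Component impedances:
  R: Z = R = 1160 Ω
  L: Z = jωL = j·6.283e+04·0.002 = 0 + j125.7 Ω
  C: Z = 1/(jωC) = -j/(ω·C) = 0 - j1788 Ω
Step 3 — Parallel combination: 1/Z_total = 1/R + 1/L + 1/C; Z_total = 15.54 + j133.4 Ω = 134.3∠83.4° Ω.
Step 4 — Power factor: PF = cos(φ) = Re(Z)/|Z| = 15.54/134.3 = 0.1157.
Step 5 — Type: Im(Z) = 133.4 ⇒ lagging (phase φ = 83.4°).

PF = 0.1157 (lagging, φ = 83.4°)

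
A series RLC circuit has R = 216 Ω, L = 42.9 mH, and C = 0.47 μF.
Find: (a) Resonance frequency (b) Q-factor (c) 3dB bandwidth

Step 1 — Resonance condition Im(Z)=0 gives ω₀ = 1/√(LC).
Step 2 — ω₀ = 1/√(0.0429·4.7e-07) = 7042 rad/s.
Step 3 — f₀ = ω₀/(2π) = 1121 Hz.
Step 4 — Series Q: Q = ω₀L/R = 7042·0.0429/216 = 1.399.
Step 5 — 3dB bandwidth: Δω = ω₀/Q = 5035 rad/s; BW = Δω/(2π) = 801.3 Hz.

(a) f₀ = 1121 Hz  (b) Q = 1.399  (c) BW = 801.3 Hz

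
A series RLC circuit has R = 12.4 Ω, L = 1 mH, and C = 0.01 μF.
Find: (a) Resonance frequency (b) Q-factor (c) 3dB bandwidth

Step 1 — Resonance: ω₀ = 1/√(LC) = 1/√(0.001·1e-08) = 3.162e+05 rad/s.
Step 2 — f₀ = ω₀/(2π) = 5.033e+04 Hz.
Step 3 — Series Q: Q = ω₀L/R = 3.162e+05·0.001/12.4 = 25.5.
Step 4 — Bandwidth: Δω = ω₀/Q = 1.24e+04 rad/s; BW = Δω/(2π) = 1974 Hz.

(a) f₀ = 5.033e+04 Hz  (b) Q = 25.5  (c) BW = 1974 Hz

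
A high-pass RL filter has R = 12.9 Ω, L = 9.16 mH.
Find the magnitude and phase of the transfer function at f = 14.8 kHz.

Step 1 — Angular frequency: ω = 2π·1.48e+04 = 9.299e+04 rad/s.
Step 2 — Transfer function: H(jω) = jωL/(R + jωL).
Step 3 — Numerator jωL = j·851.8; denominator R + jωL = 12.9 + j851.8.
Step 4 — H = 0.9998 + j0.01514.
Step 5 — Magnitude: |H| = 0.9999 (-0.0 dB); phase: φ = 0.9°.

|H| = 0.9999 (-0.0 dB), φ = 0.9°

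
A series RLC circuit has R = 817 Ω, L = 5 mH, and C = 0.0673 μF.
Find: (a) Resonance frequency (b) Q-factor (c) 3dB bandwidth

Step 1 — Resonance condition Im(Z)=0 gives ω₀ = 1/√(LC).
Step 2 — ω₀ = 1/√(0.005·6.73e-08) = 5.451e+04 rad/s.
Step 3 — f₀ = ω₀/(2π) = 8676 Hz.
Step 4 — Series Q: Q = ω₀L/R = 5.451e+04·0.005/817 = 0.3336.
Step 5 — 3dB bandwidth: Δω = ω₀/Q = 1.634e+05 rad/s; BW = Δω/(2π) = 2.601e+04 Hz.

(a) f₀ = 8676 Hz  (b) Q = 0.3336  (c) BW = 2.601e+04 Hz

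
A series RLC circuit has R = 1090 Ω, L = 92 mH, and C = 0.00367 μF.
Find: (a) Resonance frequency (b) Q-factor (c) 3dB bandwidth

Step 1 — Resonance condition Im(Z)=0 gives ω₀ = 1/√(LC).
Step 2 — ω₀ = 1/√(0.092·3.67e-09) = 5.442e+04 rad/s.
Step 3 — f₀ = ω₀/(2π) = 8662 Hz.
Step 4 — Series Q: Q = ω₀L/R = 5.442e+04·0.092/1090 = 4.593.
Step 5 — 3dB bandwidth: Δω = ω₀/Q = 1.185e+04 rad/s; BW = Δω/(2π) = 1886 Hz.

(a) f₀ = 8662 Hz  (b) Q = 4.593  (c) BW = 1886 Hz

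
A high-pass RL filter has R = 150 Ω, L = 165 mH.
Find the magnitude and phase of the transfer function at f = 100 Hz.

Step 1 — Angular frequency: ω = 2π·100 = 628.3 rad/s.
Step 2 — Transfer function: H(jω) = jωL/(R + jωL).
Step 3 — Numerator jωL = j·103.7; denominator R + jωL = 150 + j103.7.
Step 4 — H = 0.3233 + j0.4677.
Step 5 — Magnitude: |H| = 0.5686 (-4.9 dB); phase: φ = 55.3°.

|H| = 0.5686 (-4.9 dB), φ = 55.3°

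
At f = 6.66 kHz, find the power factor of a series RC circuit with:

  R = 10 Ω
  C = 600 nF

Step 1 — Angular frequency: ω = 2π·f = 2π·6660 = 4.185e+04 rad/s.
Step 2 — Component impedances:
  R: Z = R = 10 Ω
  C: Z = 1/(jωC) = -j/(ω·C) = 0 - j39.83 Ω
Step 3 — Series combination: Z_total = R + C = 10 - j39.83 Ω = 41.06∠-75.9° Ω.
Step 4 — Power factor: PF = cos(φ) = Re(Z)/|Z| = 10/41.06 = 0.2435.
Step 5 — Type: Im(Z) = -39.83 ⇒ leading (phase φ = -75.9°).

PF = 0.2435 (leading, φ = -75.9°)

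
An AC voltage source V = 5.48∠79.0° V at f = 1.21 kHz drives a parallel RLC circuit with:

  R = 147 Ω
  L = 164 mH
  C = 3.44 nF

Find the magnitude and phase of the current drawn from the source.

Step 1 — Angular frequency: ω = 2π·f = 2π·1210 = 7603 rad/s.
Step 2 — Component impedances:
  R: Z = R = 147 Ω
  L: Z = jωL = j·7603·0.164 = 0 + j1247 Ω
  C: Z = 1/(jωC) = -j/(ω·C) = 0 - j3.824e+04 Ω
Step 3 — Parallel combination: 1/Z_total = 1/R + 1/L + 1/C; Z_total = 145.1 + j16.55 Ω = 146.1∠6.5° Ω.
Step 4 — Source phasor: V = 5.48∠79.0° V = 1.046 + j5.379 V.
Step 5 — Ohm's law: I = V / Z_total = (1.046 + j5.379) / (145.1 + j16.55) = 0.01129 + j0.03578 A.
Step 6 — Convert to polar: |I| = 0.03752 A, ∠I = 72.5°.

I = 0.03752∠72.5° A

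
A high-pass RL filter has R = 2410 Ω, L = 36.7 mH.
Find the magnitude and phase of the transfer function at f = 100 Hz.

Step 1 — Angular frequency: ω = 2π·100 = 628.3 rad/s.
Step 2 — Transfer function: H(jω) = jωL/(R + jωL).
Step 3 — Numerator jωL = j·23.06; denominator R + jωL = 2410 + j23.06.
Step 4 — H = 9.154e-05 + j0.009567.
Step 5 — Magnitude: |H| = 0.009568 (-40.4 dB); phase: φ = 89.5°.

|H| = 0.009568 (-40.4 dB), φ = 89.5°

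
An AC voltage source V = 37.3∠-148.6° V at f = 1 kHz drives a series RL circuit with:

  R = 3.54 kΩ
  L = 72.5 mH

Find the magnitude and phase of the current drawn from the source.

Step 1 — Angular frequency: ω = 2π·f = 2π·1000 = 6283 rad/s.
Step 2 — Component impedances:
  R: Z = R = 3540 Ω
  L: Z = jωL = j·6283·0.0725 = 0 + j455.5 Ω
Step 3 — Series combination: Z_total = R + L = 3540 + j455.5 Ω = 3569∠7.3° Ω.
Step 4 — Source phasor: V = 37.3∠-148.6° V = -31.84 - j19.43 V.
Step 5 — Ohm's law: I = V / Z_total = (-31.84 - j19.43) / (3540 + j455.5) = -0.009542 - j0.004262 A.
Step 6 — Convert to polar: |I| = 0.01045 A, ∠I = -155.9°.

I = 0.01045∠-155.9° A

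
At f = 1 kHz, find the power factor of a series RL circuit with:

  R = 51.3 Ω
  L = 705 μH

Step 1 — Angular frequency: ω = 2π·f = 2π·1000 = 6283 rad/s.
Step 2 — Component impedances:
  R: Z = R = 51.3 Ω
  L: Z = jωL = j·6283·0.000705 = 0 + j4.43 Ω
Step 3 — Series combination: Z_total = R + L = 51.3 + j4.43 Ω = 51.49∠4.9° Ω.
Step 4 — Power factor: PF = cos(φ) = Re(Z)/|Z| = 51.3/51.49 = 0.9963.
Step 5 — Type: Im(Z) = 4.43 ⇒ lagging (phase φ = 4.9°).

PF = 0.9963 (lagging, φ = 4.9°)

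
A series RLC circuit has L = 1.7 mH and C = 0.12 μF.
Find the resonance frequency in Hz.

Step 1 — Resonance condition Im(Z)=0 gives ω₀ = 1/√(LC).
Step 2 — ω₀ = 1/√(0.0017·1.2e-07) = 7.001e+04 rad/s.
Step 3 — f₀ = ω₀/(2π) = 1.114e+04 Hz.

f₀ = 1.114e+04 Hz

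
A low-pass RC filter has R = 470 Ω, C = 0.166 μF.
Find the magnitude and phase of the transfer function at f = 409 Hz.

Step 1 — Angular frequency: ω = 2π·409 = 2570 rad/s.
Step 2 — Transfer function: H(jω) = 1/(1 + jωRC).
Step 3 — Denominator: 1 + jωRC = 1 + j·2570·470·1.66e-07 = 1 + j0.2005.
Step 4 — H = 0.9614 - j0.1927.
Step 5 — Magnitude: |H| = 0.9805 (-0.2 dB); phase: φ = -11.3°.

|H| = 0.9805 (-0.2 dB), φ = -11.3°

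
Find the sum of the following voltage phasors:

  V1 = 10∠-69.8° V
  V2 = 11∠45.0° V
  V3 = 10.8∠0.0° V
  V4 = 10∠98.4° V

Step 1 — Convert each phasor to rectangular form:
  V1 = 10·(cos(-69.8°) + j·sin(-69.8°)) = 3.453 - j9.385 V
  V2 = 11·(cos(45.0°) + j·sin(45.0°)) = 7.778 + j7.778 V
  V3 = 10.8·(cos(0.0°) + j·sin(0.0°)) = 10.8 V
  V4 = 10·(cos(98.4°) + j·sin(98.4°)) = -1.461 + j9.893 V
Step 2 — Sum components: V_total = 20.57 + j8.286 V.
Step 3 — Convert to polar: |V_total| = 22.18 V, ∠V_total = 21.9°.

V_total = 22.18∠21.9° V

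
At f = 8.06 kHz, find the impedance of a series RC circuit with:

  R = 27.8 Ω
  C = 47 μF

Step 1 — Angular frequency: ω = 2π·f = 2π·8060 = 5.064e+04 rad/s.
Step 2 — Component impedances:
  R: Z = R = 27.8 Ω
  C: Z = 1/(jωC) = -j/(ω·C) = 0 - j0.4201 Ω
Step 3 — Series combination: Z_total = R + C = 27.8 - j0.4201 Ω = 27.8∠-0.9° Ω.

Z = 27.8 - j0.4201 Ω = 27.8∠-0.9° Ω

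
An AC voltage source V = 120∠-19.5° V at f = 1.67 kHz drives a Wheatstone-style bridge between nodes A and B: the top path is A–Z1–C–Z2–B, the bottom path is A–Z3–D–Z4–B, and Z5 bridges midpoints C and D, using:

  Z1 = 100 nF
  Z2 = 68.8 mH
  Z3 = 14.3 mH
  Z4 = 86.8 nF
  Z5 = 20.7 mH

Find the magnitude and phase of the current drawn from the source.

Step 1 — Angular frequency: ω = 2π·f = 2π·1670 = 1.049e+04 rad/s.
Step 2 — Component impedances:
  Z1: Z = 1/(jωC) = -j/(ω·C) = 0 - j953 Ω
  Z2: Z = jωL = j·1.049e+04·0.0688 = 0 + j721.9 Ω
  Z3: Z = jωL = j·1.049e+04·0.0143 = 0 + j150 Ω
  Z4: Z = 1/(jωC) = -j/(ω·C) = 0 - j1098 Ω
  Z5: Z = jωL = j·1.049e+04·0.0207 = 0 + j217.2 Ω
Step 3 — Bridge requires nodal analysis (the Z5 bridge couples midpoints C and D, so the two paths cannot be reduced to a simple series/parallel combination). Setting node B to ground and injecting 1 A at node A, the 3-node admittance system at A, C, D solves to V_A = Z_AB = 0 + j1.609e+04 Ω = 1.609e+04∠90.0° Ω.
Step 4 — Source phasor: V = 120∠-19.5° V = 113.1 - j40.06 V.
Step 5 — Ohm's law: I = V / Z_total = (113.1 - j40.06) / (0 + j1.609e+04) = -0.00249 - j0.007032 A.
Step 6 — Convert to polar: |I| = 0.00746 A, ∠I = -109.5°.

I = 0.00746∠-109.5° A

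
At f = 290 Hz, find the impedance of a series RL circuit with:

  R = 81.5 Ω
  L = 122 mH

Step 1 — Angular frequency: ω = 2π·f = 2π·290 = 1822 rad/s.
Step 2 — Component impedances:
  R: Z = R = 81.5 Ω
  L: Z = jωL = j·1822·0.122 = 0 + j222.3 Ω
Step 3 — Series combination: Z_total = R + L = 81.5 + j222.3 Ω = 236.8∠69.9° Ω.

Z = 81.5 + j222.3 Ω = 236.8∠69.9° Ω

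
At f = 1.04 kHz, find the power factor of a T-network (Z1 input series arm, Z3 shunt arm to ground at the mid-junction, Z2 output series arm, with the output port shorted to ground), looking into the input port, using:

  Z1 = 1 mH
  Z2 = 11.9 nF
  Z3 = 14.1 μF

Step 1 — Angular frequency: ω = 2π·f = 2π·1040 = 6535 rad/s.
Step 2 — Component impedances:
  Z1: Z = jωL = j·6535·0.001 = 0 + j6.535 Ω
  Z2: Z = 1/(jωC) = -j/(ω·C) = 0 - j1.286e+04 Ω
  Z3: Z = 1/(jωC) = -j/(ω·C) = 0 - j10.85 Ω
Step 3 — With the output port shorted to ground, the output series arm Z2 runs from the junction to ground; the shunt arm Z3 also runs from the junction to ground. They appear in parallel: Z3 || Z2 = 0 - j10.84 Ω.
Step 4 — Series with input arm Z1: Z_in = Z1 + (Z3 || Z2) = 0 - j4.31 Ω = 4.31∠-90.0° Ω.
Step 5 — Power factor: PF = cos(φ) = Re(Z)/|Z| = 0/4.31 = 0.
Step 6 — Type: Im(Z) = -4.31 ⇒ leading (phase φ = -90.0°).

PF = 0 (leading, φ = -90.0°)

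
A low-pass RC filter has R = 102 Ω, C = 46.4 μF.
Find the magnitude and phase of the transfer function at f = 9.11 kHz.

Step 1 — Angular frequency: ω = 2π·9110 = 5.724e+04 rad/s.
Step 2 — Transfer function: H(jω) = 1/(1 + jωRC).
Step 3 — Denominator: 1 + jωRC = 1 + j·5.724e+04·102·4.64e-05 = 1 + j270.9.
Step 4 — H = 1.363e-05 - j0.003691.
Step 5 — Magnitude: |H| = 0.003691 (-48.7 dB); phase: φ = -89.8°.

|H| = 0.003691 (-48.7 dB), φ = -89.8°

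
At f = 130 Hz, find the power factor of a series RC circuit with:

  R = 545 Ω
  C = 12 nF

Step 1 — Angular frequency: ω = 2π·f = 2π·130 = 816.8 rad/s.
Step 2 — Component impedances:
  R: Z = R = 545 Ω
  C: Z = 1/(jωC) = -j/(ω·C) = 0 - j1.02e+05 Ω
Step 3 — Series combination: Z_total = R + C = 545 - j1.02e+05 Ω = 1.02e+05∠-89.7° Ω.
Step 4 — Power factor: PF = cos(φ) = Re(Z)/|Z| = 545/1.0202e+05 = 0.005342.
Step 5 — Type: Im(Z) = -1.02e+05 ⇒ leading (phase φ = -89.7°).

PF = 0.005342 (leading, φ = -89.7°)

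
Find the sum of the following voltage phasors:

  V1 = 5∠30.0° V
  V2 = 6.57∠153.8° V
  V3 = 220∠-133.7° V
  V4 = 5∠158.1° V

Step 1 — Convert each phasor to rectangular form:
  V1 = 5·(cos(30.0°) + j·sin(30.0°)) = 4.33 + j2.5 V
  V2 = 6.57·(cos(153.8°) + j·sin(153.8°)) = -5.895 + j2.901 V
  V3 = 220·(cos(-133.7°) + j·sin(-133.7°)) = -152 - j159.1 V
  V4 = 5·(cos(158.1°) + j·sin(158.1°)) = -4.639 + j1.865 V
Step 2 — Sum components: V_total = -158.2 - j151.8 V.
Step 3 — Convert to polar: |V_total| = 219.2 V, ∠V_total = -136.2°.

V_total = 219.2∠-136.2° V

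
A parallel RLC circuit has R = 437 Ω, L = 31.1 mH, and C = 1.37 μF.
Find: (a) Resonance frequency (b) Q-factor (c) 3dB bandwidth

Step 1 — Resonance: ω₀ = 1/√(LC) = 1/√(0.0311·1.37e-06) = 4845 rad/s.
Step 2 — f₀ = ω₀/(2π) = 771 Hz.
Step 3 — Parallel Q: Q = R/(ω₀L) = 437/(4845·0.0311) = 2.9.
Step 4 — Bandwidth: Δω = ω₀/Q = 1670 rad/s; BW = Δω/(2π) = 265.8 Hz.

(a) f₀ = 771 Hz  (b) Q = 2.9  (c) BW = 265.8 Hz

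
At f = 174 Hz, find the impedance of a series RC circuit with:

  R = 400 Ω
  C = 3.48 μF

Step 1 — Angular frequency: ω = 2π·f = 2π·174 = 1093 rad/s.
Step 2 — Component impedances:
  R: Z = R = 400 Ω
  C: Z = 1/(jωC) = -j/(ω·C) = 0 - j262.8 Ω
Step 3 — Series combination: Z_total = R + C = 400 - j262.8 Ω = 478.6∠-33.3° Ω.

Z = 400 - j262.8 Ω = 478.6∠-33.3° Ω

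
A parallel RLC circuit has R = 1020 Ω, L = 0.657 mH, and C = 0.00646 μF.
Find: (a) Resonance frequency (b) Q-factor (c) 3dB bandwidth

Step 1 — Resonance: ω₀ = 1/√(LC) = 1/√(0.000657·6.46e-09) = 4.854e+05 rad/s.
Step 2 — f₀ = ω₀/(2π) = 7.725e+04 Hz.
Step 3 — Parallel Q: Q = R/(ω₀L) = 1020/(4.854e+05·0.000657) = 3.198.
Step 4 — Bandwidth: Δω = ω₀/Q = 1.518e+05 rad/s; BW = Δω/(2π) = 2.415e+04 Hz.

(a) f₀ = 7.725e+04 Hz  (b) Q = 3.198  (c) BW = 2.415e+04 Hz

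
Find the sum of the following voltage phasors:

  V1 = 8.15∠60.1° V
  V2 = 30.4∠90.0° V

Step 1 — Convert each phasor to rectangular form:
  V1 = 8.15·(cos(60.1°) + j·sin(60.1°)) = 4.063 + j7.065 V
  V2 = 30.4·(cos(90.0°) + j·sin(90.0°)) = 0 + j30.4 V
Step 2 — Sum components: V_total = 4.063 + j37.47 V.
Step 3 — Convert to polar: |V_total| = 37.68 V, ∠V_total = 83.8°.

V_total = 37.68∠83.8° V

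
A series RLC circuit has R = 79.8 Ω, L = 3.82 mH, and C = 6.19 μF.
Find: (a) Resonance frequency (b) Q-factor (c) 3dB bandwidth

Step 1 — Resonance: ω₀ = 1/√(LC) = 1/√(0.00382·6.19e-06) = 6503 rad/s.
Step 2 — f₀ = ω₀/(2π) = 1035 Hz.
Step 3 — Series Q: Q = ω₀L/R = 6503·0.00382/79.8 = 0.3113.
Step 4 — Bandwidth: Δω = ω₀/Q = 2.089e+04 rad/s; BW = Δω/(2π) = 3325 Hz.

(a) f₀ = 1035 Hz  (b) Q = 0.3113  (c) BW = 3325 Hz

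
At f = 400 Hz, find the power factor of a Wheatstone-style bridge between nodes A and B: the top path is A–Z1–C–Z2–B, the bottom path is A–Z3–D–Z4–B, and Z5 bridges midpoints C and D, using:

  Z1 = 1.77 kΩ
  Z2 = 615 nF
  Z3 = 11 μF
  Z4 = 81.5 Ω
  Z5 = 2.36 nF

Step 1 — Angular frequency: ω = 2π·f = 2π·400 = 2513 rad/s.
Step 2 — Component impedances:
  Z1: Z = R = 1770 Ω
  Z2: Z = 1/(jωC) = -j/(ω·C) = 0 - j647 Ω
  Z3: Z = 1/(jωC) = -j/(ω·C) = 0 - j36.17 Ω
  Z4: Z = R = 81.5 Ω
  Z5: Z = 1/(jωC) = -j/(ω·C) = 0 - j1.686e+05 Ω
Step 3 — Bridge requires nodal analysis (the Z5 bridge couples midpoints C and D, so the two paths cannot be reduced to a simple series/parallel combination). Setting node B to ground and injecting 1 A at node A, the 3-node admittance system at A, C, D solves to V_A = Z_AB = 77.96 - j34.34 Ω = 85.18∠-23.8° Ω.
Step 4 — Power factor: PF = cos(φ) = Re(Z)/|Z| = 77.96/85.18 = 0.9152.
Step 5 — Type: Im(Z) = -34.34 ⇒ leading (phase φ = -23.8°).

PF = 0.9152 (leading, φ = -23.8°)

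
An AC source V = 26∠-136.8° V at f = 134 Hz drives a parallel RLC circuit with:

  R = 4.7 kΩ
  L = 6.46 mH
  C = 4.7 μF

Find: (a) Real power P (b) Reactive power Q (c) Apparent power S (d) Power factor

Step 1 — Angular frequency: ω = 2π·f = 2π·134 = 841.9 rad/s.
Step 2 — Component impedances:
  R: Z = R = 4700 Ω
  L: Z = jωL = j·841.9·0.00646 = 0 + j5.439 Ω
  C: Z = 1/(jωC) = -j/(ω·C) = 0 - j252.7 Ω
Step 3 — Parallel combination: 1/Z_total = 1/R + 1/L + 1/C; Z_total = 0.006574 + j5.559 Ω = 5.559∠89.9° Ω.
Step 4 — Source phasor: V = 26∠-136.8° V = -18.95 - j17.8 V.
Step 5 — Current: I = V / Z = -3.206 + j3.406 A = 4.677∠133.3° A.
Step 6 — Complex power: S = V·I* = 0.1438 + j121.6 VA.
Step 7 — Real power: P = Re(S) = 0.1438 W.
Step 8 — Reactive power: Q = Im(S) = 121.6 VAR.
Step 9 — Apparent power: |S| = 121.6 VA.
Step 10 — Power factor: PF = P/|S| = 0.001183 (lagging).

(a) P = 0.1438 W  (b) Q = 121.6 VAR  (c) S = 121.6 VA  (d) PF = 0.001183 (lagging)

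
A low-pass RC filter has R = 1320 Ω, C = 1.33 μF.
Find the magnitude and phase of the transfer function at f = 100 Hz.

Step 1 — Angular frequency: ω = 2π·100 = 628.3 rad/s.
Step 2 — Transfer function: H(jω) = 1/(1 + jωRC).
Step 3 — Denominator: 1 + jωRC = 1 + j·628.3·1320·1.33e-06 = 1 + j1.103.
Step 4 — H = 0.4511 - j0.4976.
Step 5 — Magnitude: |H| = 0.6716 (-3.5 dB); phase: φ = -47.8°.

|H| = 0.6716 (-3.5 dB), φ = -47.8°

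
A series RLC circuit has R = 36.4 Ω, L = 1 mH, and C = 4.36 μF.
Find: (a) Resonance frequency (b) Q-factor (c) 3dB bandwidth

Step 1 — Resonance condition Im(Z)=0 gives ω₀ = 1/√(LC).
Step 2 — ω₀ = 1/√(0.001·4.36e-06) = 1.514e+04 rad/s.
Step 3 — f₀ = ω₀/(2π) = 2410 Hz.
Step 4 — Series Q: Q = ω₀L/R = 1.514e+04·0.001/36.4 = 0.4161.
Step 5 — 3dB bandwidth: Δω = ω₀/Q = 3.64e+04 rad/s; BW = Δω/(2π) = 5793 Hz.

(a) f₀ = 2410 Hz  (b) Q = 0.4161  (c) BW = 5793 Hz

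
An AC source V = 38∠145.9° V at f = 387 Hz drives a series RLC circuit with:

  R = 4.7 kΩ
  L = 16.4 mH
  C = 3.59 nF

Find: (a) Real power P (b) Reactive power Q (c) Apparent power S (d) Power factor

Step 1 — Angular frequency: ω = 2π·f = 2π·387 = 2432 rad/s.
Step 2 — Component impedances:
  R: Z = R = 4700 Ω
  L: Z = jωL = j·2432·0.0164 = 0 + j39.88 Ω
  C: Z = 1/(jωC) = -j/(ω·C) = 0 - j1.146e+05 Ω
Step 3 — Series combination: Z_total = R + L + C = 4700 - j1.145e+05 Ω = 1.146e+05∠-87.6° Ω.
Step 4 — Source phasor: V = 38∠145.9° V = -31.47 + j21.3 V.
Step 5 — Current: I = V / Z = -0.000197 - j0.0002667 A = 0.0003316∠-126.5° A.
Step 6 — Complex power: S = V·I* = 0.0005167 - j0.01259 VA.
Step 7 — Real power: P = Re(S) = 0.0005167 W.
Step 8 — Reactive power: Q = Im(S) = -0.01259 VAR.
Step 9 — Apparent power: |S| = 0.0126 VA.
Step 10 — Power factor: PF = P/|S| = 0.04101 (leading).

(a) P = 0.0005167 W  (b) Q = -0.01259 VAR  (c) S = 0.0126 VA  (d) PF = 0.04101 (leading)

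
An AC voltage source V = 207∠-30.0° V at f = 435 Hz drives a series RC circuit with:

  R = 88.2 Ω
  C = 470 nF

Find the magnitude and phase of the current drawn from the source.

Step 1 — Angular frequency: ω = 2π·f = 2π·435 = 2733 rad/s.
Step 2 — Component impedances:
  R: Z = R = 88.2 Ω
  C: Z = 1/(jωC) = -j/(ω·C) = 0 - j778.5 Ω
Step 3 — Series combination: Z_total = R + C = 88.2 - j778.5 Ω = 783.4∠-83.5° Ω.
Step 4 — Source phasor: V = 207∠-30.0° V = 179.3 - j103.5 V.
Step 5 — Ohm's law: I = V / Z_total = (179.3 - j103.5) / (88.2 - j778.5) = 0.157 + j0.2125 A.
Step 6 — Convert to polar: |I| = 0.2642 A, ∠I = 53.5°.

I = 0.2642∠53.5° A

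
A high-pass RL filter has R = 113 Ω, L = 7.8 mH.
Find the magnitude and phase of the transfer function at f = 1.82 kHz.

Step 1 — Angular frequency: ω = 2π·1820 = 1.144e+04 rad/s.
Step 2 — Transfer function: H(jω) = jωL/(R + jωL).
Step 3 — Numerator jωL = j·89.2; denominator R + jωL = 113 + j89.2.
Step 4 — H = 0.3839 + j0.4863.
Step 5 — Magnitude: |H| = 0.6196 (-4.2 dB); phase: φ = 51.7°.

|H| = 0.6196 (-4.2 dB), φ = 51.7°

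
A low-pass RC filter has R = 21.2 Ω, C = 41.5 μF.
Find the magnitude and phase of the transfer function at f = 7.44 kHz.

Step 1 — Angular frequency: ω = 2π·7440 = 4.675e+04 rad/s.
Step 2 — Transfer function: H(jω) = 1/(1 + jωRC).
Step 3 — Denominator: 1 + jωRC = 1 + j·4.675e+04·21.2·4.15e-05 = 1 + j41.13.
Step 4 — H = 0.0005908 - j0.0243.
Step 5 — Magnitude: |H| = 0.02431 (-32.3 dB); phase: φ = -88.6°.

|H| = 0.02431 (-32.3 dB), φ = -88.6°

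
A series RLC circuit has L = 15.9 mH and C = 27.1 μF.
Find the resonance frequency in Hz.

Step 1 — Resonance condition Im(Z)=0 gives ω₀ = 1/√(LC).
Step 2 — ω₀ = 1/√(0.0159·2.71e-05) = 1523 rad/s.
Step 3 — f₀ = ω₀/(2π) = 242.5 Hz.

f₀ = 242.5 Hz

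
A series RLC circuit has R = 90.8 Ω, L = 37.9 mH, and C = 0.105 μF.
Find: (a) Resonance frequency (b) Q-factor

Step 1 — Resonance condition Im(Z)=0 gives ω₀ = 1/√(LC).
Step 2 — ω₀ = 1/√(0.0379·1.05e-07) = 1.585e+04 rad/s.
Step 3 — f₀ = ω₀/(2π) = 2523 Hz.
Step 4 — Series Q: Q = ω₀L/R = 1.585e+04·0.0379/90.8 = 6.617.

(a) f₀ = 2523 Hz  (b) Q = 6.617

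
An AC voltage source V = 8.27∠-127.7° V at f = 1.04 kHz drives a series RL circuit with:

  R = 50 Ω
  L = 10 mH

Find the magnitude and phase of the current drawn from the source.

Step 1 — Angular frequency: ω = 2π·f = 2π·1040 = 6535 rad/s.
Step 2 — Component impedances:
  R: Z = R = 50 Ω
  L: Z = jωL = j·6535·0.01 = 0 + j65.35 Ω
Step 3 — Series combination: Z_total = R + L = 50 + j65.35 Ω = 82.28∠52.6° Ω.
Step 4 — Source phasor: V = 8.27∠-127.7° V = -5.057 - j6.543 V.
Step 5 — Ohm's law: I = V / Z_total = (-5.057 - j6.543) / (50 + j65.35) = -0.1005 + j0.0004876 A.
Step 6 — Convert to polar: |I| = 0.1005 A, ∠I = 179.7°.

I = 0.1005∠179.7° A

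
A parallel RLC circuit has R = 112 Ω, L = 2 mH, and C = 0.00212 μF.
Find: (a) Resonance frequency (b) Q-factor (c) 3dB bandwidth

Step 1 — Resonance: ω₀ = 1/√(LC) = 1/√(0.002·2.12e-09) = 4.856e+05 rad/s.
Step 2 — f₀ = ω₀/(2π) = 7.729e+04 Hz.
Step 3 — Parallel Q: Q = R/(ω₀L) = 112/(4.856e+05·0.002) = 0.1153.
Step 4 — Bandwidth: Δω = ω₀/Q = 4.212e+06 rad/s; BW = Δω/(2π) = 6.703e+05 Hz.

(a) f₀ = 7.729e+04 Hz  (b) Q = 0.1153  (c) BW = 6.703e+05 Hz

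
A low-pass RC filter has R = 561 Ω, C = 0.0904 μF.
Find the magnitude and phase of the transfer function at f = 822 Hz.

Step 1 — Angular frequency: ω = 2π·822 = 5165 rad/s.
Step 2 — Transfer function: H(jω) = 1/(1 + jωRC).
Step 3 — Denominator: 1 + jωRC = 1 + j·5165·561·9.04e-08 = 1 + j0.2619.
Step 4 — H = 0.9358 - j0.2451.
Step 5 — Magnitude: |H| = 0.9674 (-0.3 dB); phase: φ = -14.7°.

|H| = 0.9674 (-0.3 dB), φ = -14.7°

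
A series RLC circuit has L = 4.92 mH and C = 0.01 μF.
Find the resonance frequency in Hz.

Step 1 — Resonance condition Im(Z)=0 gives ω₀ = 1/√(LC).
Step 2 — ω₀ = 1/√(0.00492·1e-08) = 1.426e+05 rad/s.
Step 3 — f₀ = ω₀/(2π) = 2.269e+04 Hz.

f₀ = 2.269e+04 Hz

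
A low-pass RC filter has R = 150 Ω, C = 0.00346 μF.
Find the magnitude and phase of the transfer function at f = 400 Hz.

Step 1 — Angular frequency: ω = 2π·400 = 2513 rad/s.
Step 2 — Transfer function: H(jω) = 1/(1 + jωRC).
Step 3 — Denominator: 1 + jωRC = 1 + j·2513·150·3.46e-09 = 1 + j0.001304.
Step 4 — H = 1 - j0.001304.
Step 5 — Magnitude: |H| = 1 (-0.0 dB); phase: φ = -0.1°.

|H| = 1 (-0.0 dB), φ = -0.1°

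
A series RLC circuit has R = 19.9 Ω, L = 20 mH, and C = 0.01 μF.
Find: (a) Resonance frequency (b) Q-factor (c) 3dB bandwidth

Step 1 — Resonance: ω₀ = 1/√(LC) = 1/√(0.02·1e-08) = 7.071e+04 rad/s.
Step 2 — f₀ = ω₀/(2π) = 1.125e+04 Hz.
Step 3 — Series Q: Q = ω₀L/R = 7.071e+04·0.02/19.9 = 71.07.
Step 4 — Bandwidth: Δω = ω₀/Q = 995 rad/s; BW = Δω/(2π) = 158.4 Hz.

(a) f₀ = 1.125e+04 Hz  (b) Q = 71.07  (c) BW = 158.4 Hz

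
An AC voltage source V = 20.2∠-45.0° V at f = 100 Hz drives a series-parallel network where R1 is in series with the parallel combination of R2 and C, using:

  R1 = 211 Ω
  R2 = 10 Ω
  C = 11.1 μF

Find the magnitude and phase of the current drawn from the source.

Step 1 — Angular frequency: ω = 2π·f = 2π·100 = 628.3 rad/s.
Step 2 — Component impedances:
  R1: Z = R = 211 Ω
  R2: Z = R = 10 Ω
  C: Z = 1/(jωC) = -j/(ω·C) = 0 - j143.4 Ω
Step 3 — Parallel branch: R2 || C = 1/(1/R2 + 1/C) = 9.952 - j0.6941 Ω.
Step 4 — Series with R1: Z_total = R1 + (R2 || C) = 221 - j0.6941 Ω = 221∠-0.2° Ω.
Step 5 — Source phasor: V = 20.2∠-45.0° V = 14.28 - j14.28 V.
Step 6 — Ohm's law: I = V / Z_total = (14.28 - j14.28) / (221 - j0.6941) = 0.06485 - j0.06444 A.
Step 7 — Convert to polar: |I| = 0.09142 A, ∠I = -44.8°.

I = 0.09142∠-44.8° A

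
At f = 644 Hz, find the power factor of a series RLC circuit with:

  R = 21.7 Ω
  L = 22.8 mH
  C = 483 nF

Step 1 — Angular frequency: ω = 2π·f = 2π·644 = 4046 rad/s.
Step 2 — Component impedances:
  R: Z = R = 21.7 Ω
  L: Z = jωL = j·4046·0.0228 = 0 + j92.26 Ω
  C: Z = 1/(jωC) = -j/(ω·C) = 0 - j511.7 Ω
Step 3 — Series combination: Z_total = R + L + C = 21.7 - j419.4 Ω = 420∠-87.0° Ω.
Step 4 — Power factor: PF = cos(φ) = Re(Z)/|Z| = 21.7/420 = 0.05167.
Step 5 — Type: Im(Z) = -419.4 ⇒ leading (phase φ = -87.0°).

PF = 0.05167 (leading, φ = -87.0°)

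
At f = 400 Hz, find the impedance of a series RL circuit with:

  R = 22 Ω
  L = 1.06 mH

Step 1 — Angular frequency: ω = 2π·f = 2π·400 = 2513 rad/s.
Step 2 — Component impedances:
  R: Z = R = 22 Ω
  L: Z = jωL = j·2513·0.00106 = 0 + j2.664 Ω
Step 3 — Series combination: Z_total = R + L = 22 + j2.664 Ω = 22.16∠6.9° Ω.

Z = 22 + j2.664 Ω = 22.16∠6.9° Ω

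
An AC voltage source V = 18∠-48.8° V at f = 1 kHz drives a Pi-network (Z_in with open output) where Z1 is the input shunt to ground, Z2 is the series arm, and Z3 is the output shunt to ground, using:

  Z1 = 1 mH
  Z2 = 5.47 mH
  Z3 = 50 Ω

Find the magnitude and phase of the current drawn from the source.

Step 1 — Angular frequency: ω = 2π·f = 2π·1000 = 6283 rad/s.
Step 2 — Component impedances:
  Z1: Z = jωL = j·6283·0.001 = 0 + j6.283 Ω
  Z2: Z = jωL = j·6283·0.00547 = 0 + j34.37 Ω
  Z3: Z = R = 50 Ω
Step 3 — With open output, the series arm Z2 and the output shunt Z3 appear in series to ground: Z2 + Z3 = 50 + j34.37 Ω.
Step 4 — Parallel with input shunt Z1: Z_in = Z1 || (Z2 + Z3) = 0.4753 + j5.897 Ω = 5.916∠85.4° Ω.
Step 5 — Source phasor: V = 18∠-48.8° V = 11.86 - j13.54 V.
Step 6 — Ohm's law: I = V / Z_total = (11.86 - j13.54) / (0.4753 + j5.897) = -2.121 - j2.182 A.
Step 7 — Convert to polar: |I| = 3.043 A, ∠I = -134.2°.

I = 3.043∠-134.2° A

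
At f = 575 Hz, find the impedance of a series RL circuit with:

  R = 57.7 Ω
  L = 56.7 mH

Step 1 — Angular frequency: ω = 2π·f = 2π·575 = 3613 rad/s.
Step 2 — Component impedances:
  R: Z = R = 57.7 Ω
  L: Z = jωL = j·3613·0.0567 = 0 + j204.8 Ω
Step 3 — Series combination: Z_total = R + L = 57.7 + j204.8 Ω = 212.8∠74.3° Ω.

Z = 57.7 + j204.8 Ω = 212.8∠74.3° Ω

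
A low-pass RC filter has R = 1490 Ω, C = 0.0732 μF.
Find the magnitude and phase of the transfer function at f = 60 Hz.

Step 1 — Angular frequency: ω = 2π·60 = 377 rad/s.
Step 2 — Transfer function: H(jω) = 1/(1 + jωRC).
Step 3 — Denominator: 1 + jωRC = 1 + j·377·1490·7.32e-08 = 1 + j0.04112.
Step 4 — H = 0.9983 - j0.04105.
Step 5 — Magnitude: |H| = 0.9992 (-0.0 dB); phase: φ = -2.4°.

|H| = 0.9992 (-0.0 dB), φ = -2.4°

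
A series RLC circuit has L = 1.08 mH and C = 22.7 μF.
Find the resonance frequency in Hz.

Step 1 — Resonance condition Im(Z)=0 gives ω₀ = 1/√(LC).
Step 2 — ω₀ = 1/√(0.00108·2.27e-05) = 6387 rad/s.
Step 3 — f₀ = ω₀/(2π) = 1016 Hz.

f₀ = 1016 Hz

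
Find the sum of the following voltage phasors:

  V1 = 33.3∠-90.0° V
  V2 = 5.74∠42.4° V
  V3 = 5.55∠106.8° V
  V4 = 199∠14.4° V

Step 1 — Convert each phasor to rectangular form:
  V1 = 33.3·(cos(-90.0°) + j·sin(-90.0°)) = 0 - j33.3 V
  V2 = 5.74·(cos(42.4°) + j·sin(42.4°)) = 4.239 + j3.87 V
  V3 = 5.55·(cos(106.8°) + j·sin(106.8°)) = -1.604 + j5.313 V
  V4 = 199·(cos(14.4°) + j·sin(14.4°)) = 192.7 + j49.49 V
Step 2 — Sum components: V_total = 195.4 + j25.37 V.
Step 3 — Convert to polar: |V_total| = 197 V, ∠V_total = 7.4°.

V_total = 197∠7.4° V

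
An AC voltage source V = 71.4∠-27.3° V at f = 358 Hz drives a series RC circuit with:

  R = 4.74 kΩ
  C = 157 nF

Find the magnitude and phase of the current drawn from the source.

Step 1 — Angular frequency: ω = 2π·f = 2π·358 = 2249 rad/s.
Step 2 — Component impedances:
  R: Z = R = 4740 Ω
  C: Z = 1/(jωC) = -j/(ω·C) = 0 - j2832 Ω
Step 3 — Series combination: Z_total = R + C = 4740 - j2832 Ω = 5521∠-30.9° Ω.
Step 4 — Source phasor: V = 71.4∠-27.3° V = 63.45 - j32.75 V.
Step 5 — Ohm's law: I = V / Z_total = (63.45 - j32.75) / (4740 - j2832) = 0.01291 + j0.0008016 A.
Step 6 — Convert to polar: |I| = 0.01293 A, ∠I = 3.6°.

I = 0.01293∠3.6° A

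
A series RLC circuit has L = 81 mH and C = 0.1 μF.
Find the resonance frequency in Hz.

Step 1 — Resonance condition Im(Z)=0 gives ω₀ = 1/√(LC).
Step 2 — ω₀ = 1/√(0.081·1e-07) = 1.111e+04 rad/s.
Step 3 — f₀ = ω₀/(2π) = 1768 Hz.

f₀ = 1768 Hz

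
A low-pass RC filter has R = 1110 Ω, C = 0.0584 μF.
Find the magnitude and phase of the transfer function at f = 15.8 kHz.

Step 1 — Angular frequency: ω = 2π·1.58e+04 = 9.927e+04 rad/s.
Step 2 — Transfer function: H(jω) = 1/(1 + jωRC).
Step 3 — Denominator: 1 + jωRC = 1 + j·9.927e+04·1110·5.84e-08 = 1 + j6.435.
Step 4 — H = 0.02358 - j0.1517.
Step 5 — Magnitude: |H| = 0.1535 (-16.3 dB); phase: φ = -81.2°.

|H| = 0.1535 (-16.3 dB), φ = -81.2°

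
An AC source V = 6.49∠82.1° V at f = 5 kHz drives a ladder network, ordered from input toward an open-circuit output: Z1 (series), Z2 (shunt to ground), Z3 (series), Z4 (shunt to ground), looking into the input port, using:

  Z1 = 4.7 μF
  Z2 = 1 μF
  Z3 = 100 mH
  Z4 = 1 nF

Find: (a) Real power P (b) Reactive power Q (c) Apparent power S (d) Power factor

Step 1 — Angular frequency: ω = 2π·f = 2π·5000 = 3.142e+04 rad/s.
Step 2 — Component impedances:
  Z1: Z = 1/(jωC) = -j/(ω·C) = 0 - j6.773 Ω
  Z2: Z = 1/(jωC) = -j/(ω·C) = 0 - j31.83 Ω
  Z3: Z = jωL = j·3.142e+04·0.1 = 0 + j3142 Ω
  Z4: Z = 1/(jωC) = -j/(ω·C) = 0 - j3.183e+04 Ω
Step 3 — Ladder network (open output): work backward from the far end, alternating series and parallel combinations. Z_in = 0 - j38.57 Ω = 38.57∠-90.0° Ω.
Step 4 — Source phasor: V = 6.49∠82.1° V = 0.892 + j6.428 V.
Step 5 — Current: I = V / Z = -0.1667 + j0.02313 A = 0.1683∠172.1° A.
Step 6 — Complex power: S = V·I* = 0 - j1.092 VA.
Step 7 — Real power: P = Re(S) = 0 W.
Step 8 — Reactive power: Q = Im(S) = -1.092 VAR.
Step 9 — Apparent power: |S| = 1.092 VA.
Step 10 — Power factor: PF = P/|S| = 0 (leading).

(a) P = 0 W  (b) Q = -1.092 VAR  (c) S = 1.092 VA  (d) PF = 0 (leading)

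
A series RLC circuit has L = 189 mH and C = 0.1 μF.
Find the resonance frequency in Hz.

Step 1 — Resonance condition Im(Z)=0 gives ω₀ = 1/√(LC).
Step 2 — ω₀ = 1/√(0.189·1e-07) = 7274 rad/s.
Step 3 — f₀ = ω₀/(2π) = 1158 Hz.

f₀ = 1158 Hz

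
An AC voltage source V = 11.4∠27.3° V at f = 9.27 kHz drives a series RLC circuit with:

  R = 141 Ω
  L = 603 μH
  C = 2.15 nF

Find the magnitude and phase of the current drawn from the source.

Step 1 — Angular frequency: ω = 2π·f = 2π·9270 = 5.825e+04 rad/s.
Step 2 — Component impedances:
  R: Z = R = 141 Ω
  L: Z = jωL = j·5.825e+04·0.000603 = 0 + j35.12 Ω
  C: Z = 1/(jωC) = -j/(ω·C) = 0 - j7985 Ω
Step 3 — Series combination: Z_total = R + L + C = 141 - j7950 Ω = 7952∠-89.0° Ω.
Step 4 — Source phasor: V = 11.4∠27.3° V = 10.13 + j5.229 V.
Step 5 — Ohm's law: I = V / Z_total = (10.13 + j5.229) / (141 - j7950) = -0.0006349 + j0.001285 A.
Step 6 — Convert to polar: |I| = 0.001434 A, ∠I = 116.3°.

I = 0.001434∠116.3° A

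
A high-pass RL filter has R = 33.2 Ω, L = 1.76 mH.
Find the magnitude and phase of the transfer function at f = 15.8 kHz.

Step 1 — Angular frequency: ω = 2π·1.58e+04 = 9.927e+04 rad/s.
Step 2 — Transfer function: H(jω) = jωL/(R + jωL).
Step 3 — Numerator jωL = j·174.7; denominator R + jωL = 33.2 + j174.7.
Step 4 — H = 0.9652 + j0.1834.
Step 5 — Magnitude: |H| = 0.9824 (-0.2 dB); phase: φ = 10.8°.

|H| = 0.9824 (-0.2 dB), φ = 10.8°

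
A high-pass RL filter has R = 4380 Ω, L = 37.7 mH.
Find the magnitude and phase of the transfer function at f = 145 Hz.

Step 1 — Angular frequency: ω = 2π·145 = 911.1 rad/s.
Step 2 — Transfer function: H(jω) = jωL/(R + jωL).
Step 3 — Numerator jωL = j·34.35; denominator R + jωL = 4380 + j34.35.
Step 4 — H = 6.149e-05 + j0.007841.
Step 5 — Magnitude: |H| = 0.007842 (-42.1 dB); phase: φ = 89.6°.

|H| = 0.007842 (-42.1 dB), φ = 89.6°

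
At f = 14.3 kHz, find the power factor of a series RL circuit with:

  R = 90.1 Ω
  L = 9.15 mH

Step 1 — Angular frequency: ω = 2π·f = 2π·1.43e+04 = 8.985e+04 rad/s.
Step 2 — Component impedances:
  R: Z = R = 90.1 Ω
  L: Z = jωL = j·8.985e+04·0.00915 = 0 + j822.1 Ω
Step 3 — Series combination: Z_total = R + L = 90.1 + j822.1 Ω = 827∠83.7° Ω.
Step 4 — Power factor: PF = cos(φ) = Re(Z)/|Z| = 90.1/827 = 0.1089.
Step 5 — Type: Im(Z) = 822.1 ⇒ lagging (phase φ = 83.7°).

PF = 0.1089 (lagging, φ = 83.7°)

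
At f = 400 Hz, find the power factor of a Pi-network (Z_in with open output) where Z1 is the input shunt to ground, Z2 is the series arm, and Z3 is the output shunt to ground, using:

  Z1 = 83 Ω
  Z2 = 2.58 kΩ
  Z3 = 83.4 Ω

Step 1 — Angular frequency: ω = 2π·f = 2π·400 = 2513 rad/s.
Step 2 — Component impedances:
  Z1: Z = R = 83 Ω
  Z2: Z = R = 2580 Ω
  Z3: Z = R = 83.4 Ω
Step 3 — With open output, the series arm Z2 and the output shunt Z3 appear in series to ground: Z2 + Z3 = 2663 Ω.
Step 4 — Parallel with input shunt Z1: Z_in = Z1 || (Z2 + Z3) = 80.49 Ω = 80.49∠0.0° Ω.
Step 5 — Power factor: PF = cos(φ) = Re(Z)/|Z| = 80.49/80.49 = 1.
Step 6 — Type: Im(Z) = 0 ⇒ unity (phase φ = 0.0°).

PF = 1 (unity, φ = 0.0°)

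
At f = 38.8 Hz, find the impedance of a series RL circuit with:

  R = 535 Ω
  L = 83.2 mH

Step 1 — Angular frequency: ω = 2π·f = 2π·38.8 = 243.8 rad/s.
Step 2 — Component impedances:
  R: Z = R = 535 Ω
  L: Z = jωL = j·243.8·0.0832 = 0 + j20.28 Ω
Step 3 — Series combination: Z_total = R + L = 535 + j20.28 Ω = 535.4∠2.2° Ω.

Z = 535 + j20.28 Ω = 535.4∠2.2° Ω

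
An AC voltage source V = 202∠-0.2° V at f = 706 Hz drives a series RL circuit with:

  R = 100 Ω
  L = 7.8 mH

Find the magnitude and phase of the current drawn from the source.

Step 1 — Angular frequency: ω = 2π·f = 2π·706 = 4436 rad/s.
Step 2 — Component impedances:
  R: Z = R = 100 Ω
  L: Z = jωL = j·4436·0.0078 = 0 + j34.6 Ω
Step 3 — Series combination: Z_total = R + L = 100 + j34.6 Ω = 105.8∠19.1° Ω.
Step 4 — Source phasor: V = 202∠-0.2° V = 202 - j0.7051 V.
Step 5 — Ohm's law: I = V / Z_total = (202 - j0.7051) / (100 + j34.6) = 1.802 - j0.6305 A.
Step 6 — Convert to polar: |I| = 1.909 A, ∠I = -19.3°.

I = 1.909∠-19.3° A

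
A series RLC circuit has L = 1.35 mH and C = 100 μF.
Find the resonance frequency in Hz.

Step 1 — Resonance condition Im(Z)=0 gives ω₀ = 1/√(LC).
Step 2 — ω₀ = 1/√(0.00135·0.0001) = 2722 rad/s.
Step 3 — f₀ = ω₀/(2π) = 433.2 Hz.

f₀ = 433.2 Hz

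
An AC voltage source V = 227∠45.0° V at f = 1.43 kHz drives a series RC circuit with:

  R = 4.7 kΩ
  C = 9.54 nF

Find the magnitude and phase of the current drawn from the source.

Step 1 — Angular frequency: ω = 2π·f = 2π·1430 = 8985 rad/s.
Step 2 — Component impedances:
  R: Z = R = 4700 Ω
  C: Z = 1/(jωC) = -j/(ω·C) = 0 - j1.167e+04 Ω
Step 3 — Series combination: Z_total = R + C = 4700 - j1.167e+04 Ω = 1.258e+04∠-68.1° Ω.
Step 4 — Source phasor: V = 227∠45.0° V = 160.5 + j160.5 V.
Step 5 — Ohm's law: I = V / Z_total = (160.5 + j160.5) / (4700 - j1.167e+04) = -0.007068 + j0.01661 A.
Step 6 — Convert to polar: |I| = 0.01805 A, ∠I = 113.1°.

I = 0.01805∠113.1° A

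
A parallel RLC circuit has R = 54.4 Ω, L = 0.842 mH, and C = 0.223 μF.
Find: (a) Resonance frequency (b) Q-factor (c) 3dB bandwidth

Step 1 — Resonance: ω₀ = 1/√(LC) = 1/√(0.000842·2.23e-07) = 7.298e+04 rad/s.
Step 2 — f₀ = ω₀/(2π) = 1.161e+04 Hz.
Step 3 — Parallel Q: Q = R/(ω₀L) = 54.4/(7.298e+04·0.000842) = 0.8853.
Step 4 — Bandwidth: Δω = ω₀/Q = 8.243e+04 rad/s; BW = Δω/(2π) = 1.312e+04 Hz.

(a) f₀ = 1.161e+04 Hz  (b) Q = 0.8853  (c) BW = 1.312e+04 Hz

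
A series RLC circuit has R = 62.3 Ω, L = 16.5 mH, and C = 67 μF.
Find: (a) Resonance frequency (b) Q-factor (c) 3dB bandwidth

Step 1 — Resonance condition Im(Z)=0 gives ω₀ = 1/√(LC).
Step 2 — ω₀ = 1/√(0.0165·6.7e-05) = 951.1 rad/s.
Step 3 — f₀ = ω₀/(2π) = 151.4 Hz.
Step 4 — Series Q: Q = ω₀L/R = 951.1·0.0165/62.3 = 0.2519.
Step 5 — 3dB bandwidth: Δω = ω₀/Q = 3776 rad/s; BW = Δω/(2π) = 600.9 Hz.

(a) f₀ = 151.4 Hz  (b) Q = 0.2519  (c) BW = 600.9 Hz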